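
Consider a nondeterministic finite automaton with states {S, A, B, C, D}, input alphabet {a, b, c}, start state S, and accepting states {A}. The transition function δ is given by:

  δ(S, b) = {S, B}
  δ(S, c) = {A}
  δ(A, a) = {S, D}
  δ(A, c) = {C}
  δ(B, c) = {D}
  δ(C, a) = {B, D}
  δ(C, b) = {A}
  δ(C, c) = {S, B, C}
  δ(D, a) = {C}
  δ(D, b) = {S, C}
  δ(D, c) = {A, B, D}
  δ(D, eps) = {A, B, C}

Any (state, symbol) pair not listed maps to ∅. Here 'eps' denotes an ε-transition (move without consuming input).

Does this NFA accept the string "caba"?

Start in {S}.
Read 'c': S→{A}; now {A}.
Read 'a': A→{S, D}; union {S, D}; ε-closure = {S, A, B, C, D}.
Read 'b': S→{S, B}, A→∅, B→∅, C→{A}, D→{S, C}; now {S, A, B, C}.
Read 'a': S→∅, A→{S, D}, B→∅, C→{B, D}; union {S, B, D}; ε-closure = {S, A, B, C, D}.
The final set {S, A, B, C, D} contains the accepting state A.

Yes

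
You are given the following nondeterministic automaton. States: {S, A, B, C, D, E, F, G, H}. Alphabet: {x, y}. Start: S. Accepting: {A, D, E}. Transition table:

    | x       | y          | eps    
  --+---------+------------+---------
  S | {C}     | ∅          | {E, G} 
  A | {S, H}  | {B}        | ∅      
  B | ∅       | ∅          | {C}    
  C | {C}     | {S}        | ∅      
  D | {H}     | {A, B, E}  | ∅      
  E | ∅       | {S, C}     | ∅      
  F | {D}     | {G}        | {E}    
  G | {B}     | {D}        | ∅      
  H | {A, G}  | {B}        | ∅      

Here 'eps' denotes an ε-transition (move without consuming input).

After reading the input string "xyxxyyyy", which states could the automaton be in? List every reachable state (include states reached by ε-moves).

{S, A, B, C, D, E, G}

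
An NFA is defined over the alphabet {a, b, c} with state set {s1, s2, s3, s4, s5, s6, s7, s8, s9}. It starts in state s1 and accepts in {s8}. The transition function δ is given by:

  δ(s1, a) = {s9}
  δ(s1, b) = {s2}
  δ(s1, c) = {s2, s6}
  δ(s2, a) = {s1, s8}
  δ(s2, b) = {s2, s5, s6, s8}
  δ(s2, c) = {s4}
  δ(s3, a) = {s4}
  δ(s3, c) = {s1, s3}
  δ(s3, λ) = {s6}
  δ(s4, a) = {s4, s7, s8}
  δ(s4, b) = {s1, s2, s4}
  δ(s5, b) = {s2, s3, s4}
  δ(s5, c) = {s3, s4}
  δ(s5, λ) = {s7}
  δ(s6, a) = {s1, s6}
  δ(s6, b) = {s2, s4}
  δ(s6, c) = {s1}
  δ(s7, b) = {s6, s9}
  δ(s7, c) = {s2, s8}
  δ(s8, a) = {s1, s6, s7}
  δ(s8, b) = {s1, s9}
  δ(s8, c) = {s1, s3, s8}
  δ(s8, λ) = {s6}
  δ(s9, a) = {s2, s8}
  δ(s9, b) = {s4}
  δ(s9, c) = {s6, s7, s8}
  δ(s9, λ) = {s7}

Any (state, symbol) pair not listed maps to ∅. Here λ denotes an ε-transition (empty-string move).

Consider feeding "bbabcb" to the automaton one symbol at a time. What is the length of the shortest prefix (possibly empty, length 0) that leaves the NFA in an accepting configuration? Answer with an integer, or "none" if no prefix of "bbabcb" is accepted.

2

Start in {s1}.
Read 'b': s1→{s2}; now {s2}.
Read 'b': s2→{s2, s5, s6, s8}; union {s2, s5, s6, s8}; ε-closure = {s2, s5, s6, s7, s8}.
None of the earlier sets intersect F, but {s2, s5, s6, s7, s8} does.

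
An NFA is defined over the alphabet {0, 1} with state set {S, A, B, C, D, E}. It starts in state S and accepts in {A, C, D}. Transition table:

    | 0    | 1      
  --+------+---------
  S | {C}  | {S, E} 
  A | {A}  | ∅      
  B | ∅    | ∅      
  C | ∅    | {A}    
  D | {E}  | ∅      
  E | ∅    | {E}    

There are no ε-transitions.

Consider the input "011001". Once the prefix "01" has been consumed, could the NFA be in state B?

Start in {S}.
Read '0': S→{C}; now {C}.
Read '1': C→{A}; now {A}.
State B is not in {A}.

No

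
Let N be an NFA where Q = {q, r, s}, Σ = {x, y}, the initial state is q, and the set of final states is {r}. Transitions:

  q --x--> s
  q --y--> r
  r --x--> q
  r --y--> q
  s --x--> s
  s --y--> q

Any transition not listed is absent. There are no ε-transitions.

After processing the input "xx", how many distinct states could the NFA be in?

Start in {q}.
Read 'x': {q} → {s}.
Read 'x': {s} → {s}.
That set has 1 state.

1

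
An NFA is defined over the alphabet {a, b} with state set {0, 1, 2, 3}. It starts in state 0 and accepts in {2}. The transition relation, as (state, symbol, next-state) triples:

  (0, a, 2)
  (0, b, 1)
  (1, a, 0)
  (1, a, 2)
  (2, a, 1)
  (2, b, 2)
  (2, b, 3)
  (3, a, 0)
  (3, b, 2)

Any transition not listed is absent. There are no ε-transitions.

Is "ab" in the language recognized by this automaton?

Yes

Start in {0}.
Read 'a': 0→{2}; now {2}.
Read 'b': 2→{2, 3}; now {2, 3}.
The final set {2, 3} contains the accepting state 2.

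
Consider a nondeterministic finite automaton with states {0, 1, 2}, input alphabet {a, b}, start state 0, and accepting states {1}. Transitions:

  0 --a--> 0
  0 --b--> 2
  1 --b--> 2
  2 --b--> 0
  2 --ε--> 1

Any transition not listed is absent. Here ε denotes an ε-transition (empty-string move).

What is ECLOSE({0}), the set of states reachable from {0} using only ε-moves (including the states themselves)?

{0}

Begin with {0}.
No ε-moves leave this set, so the closure equals the set itself.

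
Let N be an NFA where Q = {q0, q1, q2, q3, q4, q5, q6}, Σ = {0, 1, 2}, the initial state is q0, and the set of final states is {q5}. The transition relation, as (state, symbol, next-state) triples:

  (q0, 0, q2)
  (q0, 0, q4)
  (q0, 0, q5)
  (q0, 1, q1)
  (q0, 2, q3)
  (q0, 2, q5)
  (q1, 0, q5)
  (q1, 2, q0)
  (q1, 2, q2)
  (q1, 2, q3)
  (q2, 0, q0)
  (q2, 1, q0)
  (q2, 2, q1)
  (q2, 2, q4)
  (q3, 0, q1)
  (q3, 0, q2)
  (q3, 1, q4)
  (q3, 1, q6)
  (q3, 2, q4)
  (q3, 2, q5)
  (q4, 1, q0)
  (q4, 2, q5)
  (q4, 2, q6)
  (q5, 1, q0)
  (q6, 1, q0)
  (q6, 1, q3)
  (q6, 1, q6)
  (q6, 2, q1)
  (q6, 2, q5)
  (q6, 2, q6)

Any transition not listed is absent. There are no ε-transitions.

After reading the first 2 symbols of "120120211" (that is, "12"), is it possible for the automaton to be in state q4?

No

Start in {q0}.
Read '1': {q0} → {q1}.
Read '2': {q1} → {q0, q2, q3}.
State q4 is not in {q0, q2, q3}.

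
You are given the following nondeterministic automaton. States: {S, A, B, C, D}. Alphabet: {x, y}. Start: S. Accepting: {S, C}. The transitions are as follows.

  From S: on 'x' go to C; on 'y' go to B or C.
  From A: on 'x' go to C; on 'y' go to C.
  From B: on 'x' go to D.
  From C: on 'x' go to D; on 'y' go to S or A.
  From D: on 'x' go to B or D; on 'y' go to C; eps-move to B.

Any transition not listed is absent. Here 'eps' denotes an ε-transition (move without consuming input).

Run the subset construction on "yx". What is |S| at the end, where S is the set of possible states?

2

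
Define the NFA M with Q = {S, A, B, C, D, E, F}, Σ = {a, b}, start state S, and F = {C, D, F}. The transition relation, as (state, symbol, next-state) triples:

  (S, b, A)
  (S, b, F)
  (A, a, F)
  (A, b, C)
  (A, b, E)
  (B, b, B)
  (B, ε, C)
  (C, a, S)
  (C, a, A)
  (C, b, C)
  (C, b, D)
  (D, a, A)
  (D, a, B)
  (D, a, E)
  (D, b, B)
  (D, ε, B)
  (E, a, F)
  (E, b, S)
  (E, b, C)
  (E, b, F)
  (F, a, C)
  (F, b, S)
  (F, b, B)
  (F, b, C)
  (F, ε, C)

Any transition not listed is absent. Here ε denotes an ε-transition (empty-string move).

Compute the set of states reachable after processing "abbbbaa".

∅

Start in {S}.
Read 'a': S→∅; now ∅.
The set is empty and remains empty for the remaining 6 symbols.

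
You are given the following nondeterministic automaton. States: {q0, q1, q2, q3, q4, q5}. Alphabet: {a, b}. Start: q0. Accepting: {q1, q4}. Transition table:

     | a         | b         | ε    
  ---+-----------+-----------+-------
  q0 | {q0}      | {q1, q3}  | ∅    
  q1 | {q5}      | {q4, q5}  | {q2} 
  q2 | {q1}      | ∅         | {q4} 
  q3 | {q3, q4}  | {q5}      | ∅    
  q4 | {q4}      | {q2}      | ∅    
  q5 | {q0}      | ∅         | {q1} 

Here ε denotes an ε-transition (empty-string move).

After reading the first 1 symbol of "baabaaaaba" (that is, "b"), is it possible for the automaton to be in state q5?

No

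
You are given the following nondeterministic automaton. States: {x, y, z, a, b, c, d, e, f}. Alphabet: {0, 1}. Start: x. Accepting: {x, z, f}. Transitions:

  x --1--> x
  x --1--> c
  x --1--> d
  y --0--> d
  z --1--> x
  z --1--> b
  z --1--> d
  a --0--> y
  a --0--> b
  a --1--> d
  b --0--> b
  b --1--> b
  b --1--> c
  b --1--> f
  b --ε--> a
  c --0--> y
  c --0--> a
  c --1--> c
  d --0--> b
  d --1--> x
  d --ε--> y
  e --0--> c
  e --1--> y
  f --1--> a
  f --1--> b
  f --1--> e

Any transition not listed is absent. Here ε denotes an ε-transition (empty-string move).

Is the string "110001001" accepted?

Yes

Start in {x}.
Read '1': {x} → {x, y, c, d}.
Read '1': {x, y, c, d} → {x, y, c, d}.
Read '0': {x, y, c, d} → {y, a, b, d}.
Read '0': {y, a, b, d} → {y, a, b, d}.
Read '0': {y, a, b, d} → {y, a, b, d}.
Read '1': {y, a, b, d} → {x, y, a, b, c, d, f}.
Read '0': {x, y, a, b, c, d, f} → {y, a, b, d}.
Read '0': {y, a, b, d} → {y, a, b, d}.
Read '1': {y, a, b, d} → {x, y, a, b, c, d, f}.
The final set {x, y, a, b, c, d, f} contains the accepting states x, f.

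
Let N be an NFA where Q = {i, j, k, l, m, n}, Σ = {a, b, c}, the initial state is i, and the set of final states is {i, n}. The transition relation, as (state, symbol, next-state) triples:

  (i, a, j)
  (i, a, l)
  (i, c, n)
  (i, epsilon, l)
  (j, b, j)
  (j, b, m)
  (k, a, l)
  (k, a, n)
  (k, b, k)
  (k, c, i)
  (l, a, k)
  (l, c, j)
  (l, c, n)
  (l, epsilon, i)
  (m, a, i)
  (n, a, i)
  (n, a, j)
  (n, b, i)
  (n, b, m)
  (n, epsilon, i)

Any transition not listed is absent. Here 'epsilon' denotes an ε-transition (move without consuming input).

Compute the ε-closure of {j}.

{j}

Begin with {j}.
No ε-moves leave this set, so the closure equals the set itself.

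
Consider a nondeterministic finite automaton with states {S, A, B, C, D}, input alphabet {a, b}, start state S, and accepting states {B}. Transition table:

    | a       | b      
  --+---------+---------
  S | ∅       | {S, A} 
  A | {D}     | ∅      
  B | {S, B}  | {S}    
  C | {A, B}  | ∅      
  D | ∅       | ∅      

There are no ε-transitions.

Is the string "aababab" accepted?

No

Start in {S}.
Read 'a': S→∅; now ∅.
The set is empty and remains empty for the remaining 6 symbols.
The final set ∅ contains no accepting state.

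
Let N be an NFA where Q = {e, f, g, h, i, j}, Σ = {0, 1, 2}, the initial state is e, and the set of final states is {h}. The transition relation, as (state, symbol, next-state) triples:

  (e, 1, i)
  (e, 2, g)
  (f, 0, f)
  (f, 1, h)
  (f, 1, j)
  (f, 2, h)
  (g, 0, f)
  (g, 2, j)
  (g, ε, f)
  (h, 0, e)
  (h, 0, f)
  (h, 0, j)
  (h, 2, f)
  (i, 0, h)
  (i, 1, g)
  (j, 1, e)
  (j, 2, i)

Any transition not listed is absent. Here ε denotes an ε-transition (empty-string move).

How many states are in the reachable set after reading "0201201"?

0

Start in {e}.
Read '0': e→∅; now ∅.
The set is empty and remains empty for the remaining 6 symbols.
That set has 0 states.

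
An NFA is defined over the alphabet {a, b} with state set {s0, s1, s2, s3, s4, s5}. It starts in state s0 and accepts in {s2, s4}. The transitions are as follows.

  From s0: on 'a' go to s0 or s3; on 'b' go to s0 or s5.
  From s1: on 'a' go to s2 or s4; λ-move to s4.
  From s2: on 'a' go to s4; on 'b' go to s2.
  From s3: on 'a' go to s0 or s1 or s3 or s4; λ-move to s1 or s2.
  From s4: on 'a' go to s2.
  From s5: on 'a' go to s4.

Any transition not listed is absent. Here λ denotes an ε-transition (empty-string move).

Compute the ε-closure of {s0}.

Begin with {s0}.
No ε-moves leave this set, so the closure equals the set itself.

{s0}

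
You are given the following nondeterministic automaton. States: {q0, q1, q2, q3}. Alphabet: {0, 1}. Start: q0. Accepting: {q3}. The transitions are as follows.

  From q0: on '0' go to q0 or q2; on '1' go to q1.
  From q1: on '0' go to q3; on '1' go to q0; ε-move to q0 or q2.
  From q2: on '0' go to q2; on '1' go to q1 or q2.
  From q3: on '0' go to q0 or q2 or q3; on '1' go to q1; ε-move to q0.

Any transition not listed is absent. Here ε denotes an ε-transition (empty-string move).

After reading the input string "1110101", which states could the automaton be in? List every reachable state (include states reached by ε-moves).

Start in {q0}.
Read '1': q0→{q1}; union {q1}; ε-closure = {q0, q1, q2}.
Read '1': q0→{q1}, q1→{q0}, q2→{q1, q2}; now {q0, q1, q2}.
Read '1': q0→{q1}, q1→{q0}, q2→{q1, q2}; now {q0, q1, q2}.
Read '0': q0→{q0, q2}, q1→{q3}, q2→{q2}; now {q0, q2, q3}.
Read '1': q0→{q1}, q2→{q1, q2}, q3→{q1}; union {q1, q2}; ε-closure = {q0, q1, q2}.
Read '0': q0→{q0, q2}, q1→{q3}, q2→{q2}; now {q0, q2, q3}.
Read '1': q0→{q1}, q2→{q1, q2}, q3→{q1}; union {q1, q2}; ε-closure = {q0, q1, q2}.

{q0, q1, q2}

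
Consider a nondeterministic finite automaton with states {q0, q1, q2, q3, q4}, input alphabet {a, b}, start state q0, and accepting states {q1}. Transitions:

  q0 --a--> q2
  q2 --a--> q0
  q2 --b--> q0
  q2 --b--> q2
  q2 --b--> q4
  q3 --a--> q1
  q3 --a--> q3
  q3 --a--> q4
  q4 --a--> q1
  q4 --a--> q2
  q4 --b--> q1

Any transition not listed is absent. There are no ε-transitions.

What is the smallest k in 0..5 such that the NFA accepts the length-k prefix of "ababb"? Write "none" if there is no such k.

Start in {q0}.
Read 'a': {q0} → {q2}.
Read 'b': {q2} → {q0, q2, q4}.
Read 'a': {q0, q2, q4} → {q0, q1, q2}.
None of the earlier sets intersect F, but {q0, q1, q2} does.

3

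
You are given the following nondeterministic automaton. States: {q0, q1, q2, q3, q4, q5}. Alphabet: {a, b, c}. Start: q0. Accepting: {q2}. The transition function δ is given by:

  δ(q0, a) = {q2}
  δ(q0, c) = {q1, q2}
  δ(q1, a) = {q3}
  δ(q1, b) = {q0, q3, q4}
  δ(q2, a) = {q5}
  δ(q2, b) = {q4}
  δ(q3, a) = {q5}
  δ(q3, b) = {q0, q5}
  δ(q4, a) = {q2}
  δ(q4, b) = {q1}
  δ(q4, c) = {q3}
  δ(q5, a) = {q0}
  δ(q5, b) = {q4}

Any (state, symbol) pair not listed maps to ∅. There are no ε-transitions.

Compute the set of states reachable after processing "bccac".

Start in {q0}.
Read 'b': q0→∅; now ∅.
The set is empty and remains empty for the remaining 4 symbols.

∅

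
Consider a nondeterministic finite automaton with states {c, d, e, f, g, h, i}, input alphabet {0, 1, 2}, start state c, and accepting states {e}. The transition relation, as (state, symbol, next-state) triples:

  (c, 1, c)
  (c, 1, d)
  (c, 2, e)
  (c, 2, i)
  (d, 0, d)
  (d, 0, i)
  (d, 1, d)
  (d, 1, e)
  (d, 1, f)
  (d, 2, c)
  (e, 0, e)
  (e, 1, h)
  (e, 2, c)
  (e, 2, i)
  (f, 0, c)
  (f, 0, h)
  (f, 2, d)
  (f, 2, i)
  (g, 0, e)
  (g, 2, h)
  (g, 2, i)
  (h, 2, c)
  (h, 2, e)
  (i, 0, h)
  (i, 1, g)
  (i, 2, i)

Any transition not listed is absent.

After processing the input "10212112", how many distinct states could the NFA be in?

Start in {c}.
Read '1': {c} → {c, d}.
Read '0': {c, d} → {d, i}.
Read '2': {d, i} → {c, i}.
Read '1': {c, i} → {c, d, g}.
Read '2': {c, d, g} → {c, e, h, i}.
Read '1': {c, e, h, i} → {c, d, g, h}.
Read '1': {c, d, g, h} → {c, d, e, f}.
Read '2': {c, d, e, f} → {c, d, e, i}.
That set has 4 states.

4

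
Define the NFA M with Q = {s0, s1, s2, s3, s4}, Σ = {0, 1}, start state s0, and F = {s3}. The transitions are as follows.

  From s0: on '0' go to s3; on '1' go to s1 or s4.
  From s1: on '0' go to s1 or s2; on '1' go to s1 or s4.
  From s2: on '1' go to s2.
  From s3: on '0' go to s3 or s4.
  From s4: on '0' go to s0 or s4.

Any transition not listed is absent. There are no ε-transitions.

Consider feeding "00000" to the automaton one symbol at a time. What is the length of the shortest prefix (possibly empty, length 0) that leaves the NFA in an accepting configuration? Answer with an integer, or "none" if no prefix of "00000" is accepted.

Start in {s0}.
Read '0': {s0} → {s3}.
None of the earlier sets intersect F, but {s3} does.

1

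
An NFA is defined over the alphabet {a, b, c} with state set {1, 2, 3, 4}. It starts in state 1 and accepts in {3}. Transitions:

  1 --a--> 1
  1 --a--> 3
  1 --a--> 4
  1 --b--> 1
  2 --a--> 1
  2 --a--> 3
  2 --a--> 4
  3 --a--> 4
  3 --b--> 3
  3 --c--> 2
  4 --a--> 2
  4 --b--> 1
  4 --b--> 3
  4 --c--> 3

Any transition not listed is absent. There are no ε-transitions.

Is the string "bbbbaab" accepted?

Yes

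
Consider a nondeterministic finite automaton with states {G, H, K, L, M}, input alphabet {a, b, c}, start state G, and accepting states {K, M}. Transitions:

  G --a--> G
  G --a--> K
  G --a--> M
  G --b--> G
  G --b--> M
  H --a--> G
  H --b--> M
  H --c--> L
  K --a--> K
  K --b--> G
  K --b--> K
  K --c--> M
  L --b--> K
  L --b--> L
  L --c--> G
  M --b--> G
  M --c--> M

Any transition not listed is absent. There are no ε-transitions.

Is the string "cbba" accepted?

Start in {G}.
Read 'c': G→∅; now ∅.
The set is empty and remains empty for the remaining 3 symbols.
The final set ∅ contains no accepting state.

No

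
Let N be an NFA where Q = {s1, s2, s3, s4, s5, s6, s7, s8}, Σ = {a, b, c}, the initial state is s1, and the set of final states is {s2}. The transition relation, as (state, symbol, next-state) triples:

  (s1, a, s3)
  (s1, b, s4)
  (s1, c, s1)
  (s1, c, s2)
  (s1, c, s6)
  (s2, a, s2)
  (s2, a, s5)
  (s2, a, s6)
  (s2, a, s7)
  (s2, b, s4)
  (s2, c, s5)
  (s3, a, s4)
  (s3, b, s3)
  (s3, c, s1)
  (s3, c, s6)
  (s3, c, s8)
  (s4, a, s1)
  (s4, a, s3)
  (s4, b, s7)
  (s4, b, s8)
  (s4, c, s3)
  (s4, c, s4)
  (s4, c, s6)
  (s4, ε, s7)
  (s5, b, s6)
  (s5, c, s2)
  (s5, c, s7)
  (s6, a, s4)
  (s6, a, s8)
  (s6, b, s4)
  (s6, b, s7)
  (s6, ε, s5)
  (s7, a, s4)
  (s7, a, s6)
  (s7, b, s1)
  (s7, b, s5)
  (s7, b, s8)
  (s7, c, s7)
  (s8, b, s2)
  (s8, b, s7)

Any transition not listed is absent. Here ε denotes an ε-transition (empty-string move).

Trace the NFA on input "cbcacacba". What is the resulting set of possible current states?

{s1, s2, s3, s4, s5, s6, s7, s8}

Start in {s1}.
Read 'c': {s1} → {s1, s2, s5, s6}.
Read 'b': {s1, s2, s5, s6} → {s4, s5, s6, s7}.
Read 'c': {s4, s5, s6, s7} → {s2, s3, s4, s5, s6, s7}.
Read 'a': {s2, s3, s4, s5, s6, s7} → {s1, s2, s3, s4, s5, s6, s7, s8}.
Read 'c': {s1, s2, s3, s4, s5, s6, s7, s8} → {s1, s2, s3, s4, s5, s6, s7, s8}.
Read 'a': {s1, s2, s3, s4, s5, s6, s7, s8} → {s1, s2, s3, s4, s5, s6, s7, s8}.
Read 'c': {s1, s2, s3, s4, s5, s6, s7, s8} → {s1, s2, s3, s4, s5, s6, s7, s8}.
Read 'b': {s1, s2, s3, s4, s5, s6, s7, s8} → {s1, s2, s3, s4, s5, s6, s7, s8}.
Read 'a': {s1, s2, s3, s4, s5, s6, s7, s8} → {s1, s2, s3, s4, s5, s6, s7, s8}.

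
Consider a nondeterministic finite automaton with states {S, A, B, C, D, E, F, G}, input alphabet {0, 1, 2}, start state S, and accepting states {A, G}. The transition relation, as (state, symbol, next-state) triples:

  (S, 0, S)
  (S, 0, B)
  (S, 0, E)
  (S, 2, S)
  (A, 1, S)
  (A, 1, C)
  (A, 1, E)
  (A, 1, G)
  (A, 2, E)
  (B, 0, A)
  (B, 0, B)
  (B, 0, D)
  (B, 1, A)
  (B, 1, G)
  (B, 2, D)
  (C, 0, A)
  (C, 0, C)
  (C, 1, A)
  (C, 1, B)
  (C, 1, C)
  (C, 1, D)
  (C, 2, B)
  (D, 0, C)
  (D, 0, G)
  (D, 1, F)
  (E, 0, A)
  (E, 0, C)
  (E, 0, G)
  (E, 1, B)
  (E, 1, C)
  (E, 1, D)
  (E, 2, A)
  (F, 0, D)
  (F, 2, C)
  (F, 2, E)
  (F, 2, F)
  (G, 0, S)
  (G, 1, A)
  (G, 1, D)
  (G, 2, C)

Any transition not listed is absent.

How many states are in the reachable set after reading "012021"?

6

Start in {S}.
Read '0': {S} → {S, B, E}.
Read '1': {S, B, E} → {A, B, C, D, G}.
Read '2': {A, B, C, D, G} → {B, C, D, E}.
Read '0': {B, C, D, E} → {A, B, C, D, G}.
Read '2': {A, B, C, D, G} → {B, C, D, E}.
Read '1': {B, C, D, E} → {A, B, C, D, F, G}.
That set has 6 states.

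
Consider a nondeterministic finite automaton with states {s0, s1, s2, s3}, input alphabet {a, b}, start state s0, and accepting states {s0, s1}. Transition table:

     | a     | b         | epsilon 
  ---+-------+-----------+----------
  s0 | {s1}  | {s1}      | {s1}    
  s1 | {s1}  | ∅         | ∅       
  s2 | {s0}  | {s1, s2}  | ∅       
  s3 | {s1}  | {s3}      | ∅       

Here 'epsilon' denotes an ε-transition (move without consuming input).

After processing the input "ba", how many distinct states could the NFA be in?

1

Start: ε-closure({s0}) = {s0, s1}.
Read 'b': s0→{s1}, s1→∅; now {s1}.
Read 'a': s1→{s1}; now {s1}.
That set has 1 state.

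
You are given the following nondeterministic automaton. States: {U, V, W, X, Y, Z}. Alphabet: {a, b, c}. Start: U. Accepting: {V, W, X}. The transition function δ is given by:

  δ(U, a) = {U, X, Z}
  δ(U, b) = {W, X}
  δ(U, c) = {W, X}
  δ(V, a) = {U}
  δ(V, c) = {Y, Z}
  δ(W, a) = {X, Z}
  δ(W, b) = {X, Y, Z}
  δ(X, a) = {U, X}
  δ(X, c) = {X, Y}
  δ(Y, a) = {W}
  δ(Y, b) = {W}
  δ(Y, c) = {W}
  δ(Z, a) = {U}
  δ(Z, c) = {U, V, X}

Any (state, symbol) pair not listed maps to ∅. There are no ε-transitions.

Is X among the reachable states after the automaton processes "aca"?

Yes

Start in {U}.
Read 'a': U→{U, X, Z}; now {U, X, Z}.
Read 'c': U→{W, X}, X→{X, Y}, Z→{U, V, X}; now {U, V, W, X, Y}.
Read 'a': U→{U, X, Z}, V→{U}, W→{X, Z}, X→{U, X}, Y→{W}; now {U, W, X, Z}.
State X is in {U, W, X, Z}.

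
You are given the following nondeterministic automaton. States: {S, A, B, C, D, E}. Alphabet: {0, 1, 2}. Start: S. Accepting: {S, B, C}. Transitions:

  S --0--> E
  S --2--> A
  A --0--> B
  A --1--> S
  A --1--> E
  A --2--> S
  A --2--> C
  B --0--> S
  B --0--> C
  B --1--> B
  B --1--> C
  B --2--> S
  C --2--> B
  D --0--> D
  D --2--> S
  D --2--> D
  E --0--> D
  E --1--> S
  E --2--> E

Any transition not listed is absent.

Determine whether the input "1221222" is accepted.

No

Start in {S}.
Read '1': {S} → ∅.
The set is empty and remains empty for the remaining 6 symbols.
The final set ∅ contains no accepting state.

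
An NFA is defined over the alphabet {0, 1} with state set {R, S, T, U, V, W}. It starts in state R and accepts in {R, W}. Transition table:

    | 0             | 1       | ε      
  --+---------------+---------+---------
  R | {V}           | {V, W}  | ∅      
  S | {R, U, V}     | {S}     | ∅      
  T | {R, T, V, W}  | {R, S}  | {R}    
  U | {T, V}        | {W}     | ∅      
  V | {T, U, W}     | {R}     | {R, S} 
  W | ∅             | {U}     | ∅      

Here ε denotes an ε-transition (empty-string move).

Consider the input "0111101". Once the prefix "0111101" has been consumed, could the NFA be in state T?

No

Start in {R}.
Read '0': R→{V}; union {V}; ε-closure = {R, S, V}.
Read '1': R→{V, W}, S→{S}, V→{R}; now {R, S, V, W}.
Read '1': R→{V, W}, S→{S}, V→{R}, W→{U}; now {R, S, U, V, W}.
Read '1': R→{V, W}, S→{S}, U→{W}, V→{R}, W→{U}; now {R, S, U, V, W}.
Read '1': R→{V, W}, S→{S}, U→{W}, V→{R}, W→{U}; now {R, S, U, V, W}.
Read '0': R→{V}, S→{R, U, V}, U→{T, V}, V→{T, U, W}, W→∅; union {R, T, U, V, W}; ε-closure = {R, S, T, U, V, W}.
Read '1': R→{V, W}, S→{S}, T→{R, S}, U→{W}, V→{R}, W→{U}; now {R, S, U, V, W}.
State T is not in {R, S, U, V, W}.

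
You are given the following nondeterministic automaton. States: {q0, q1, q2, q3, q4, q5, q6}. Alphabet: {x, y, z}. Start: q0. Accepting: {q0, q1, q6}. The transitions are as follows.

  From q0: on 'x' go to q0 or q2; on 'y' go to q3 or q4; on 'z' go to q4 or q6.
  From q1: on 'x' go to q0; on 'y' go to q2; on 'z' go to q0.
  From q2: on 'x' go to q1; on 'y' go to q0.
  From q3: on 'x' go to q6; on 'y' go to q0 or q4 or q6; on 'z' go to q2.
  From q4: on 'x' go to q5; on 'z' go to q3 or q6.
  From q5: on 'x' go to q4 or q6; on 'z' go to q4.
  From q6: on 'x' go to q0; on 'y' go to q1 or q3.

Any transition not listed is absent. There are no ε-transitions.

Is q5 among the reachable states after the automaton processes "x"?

Start in {q0}.
Read 'x': {q0} → {q0, q2}.
State q5 is not in {q0, q2}.

No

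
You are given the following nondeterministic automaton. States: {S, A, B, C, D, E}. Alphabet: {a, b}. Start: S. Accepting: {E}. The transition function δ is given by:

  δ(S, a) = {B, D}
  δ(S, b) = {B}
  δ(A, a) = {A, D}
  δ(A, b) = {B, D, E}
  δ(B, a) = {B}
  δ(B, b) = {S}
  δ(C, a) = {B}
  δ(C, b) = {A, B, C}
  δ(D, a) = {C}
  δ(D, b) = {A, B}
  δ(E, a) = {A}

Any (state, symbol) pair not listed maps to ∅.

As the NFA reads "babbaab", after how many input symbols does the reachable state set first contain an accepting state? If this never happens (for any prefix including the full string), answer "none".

none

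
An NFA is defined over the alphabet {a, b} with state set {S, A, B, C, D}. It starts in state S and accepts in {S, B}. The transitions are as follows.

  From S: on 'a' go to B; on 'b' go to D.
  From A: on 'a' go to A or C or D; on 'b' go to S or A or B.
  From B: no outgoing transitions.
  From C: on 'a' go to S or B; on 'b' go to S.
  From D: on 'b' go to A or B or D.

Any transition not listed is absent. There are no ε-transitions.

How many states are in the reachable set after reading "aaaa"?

Start in {S}.
Read 'a': S→{B}; now {B}.
Read 'a': B→∅; now ∅.
The set is empty and remains empty for the remaining 2 symbols.
That set has 0 states.

0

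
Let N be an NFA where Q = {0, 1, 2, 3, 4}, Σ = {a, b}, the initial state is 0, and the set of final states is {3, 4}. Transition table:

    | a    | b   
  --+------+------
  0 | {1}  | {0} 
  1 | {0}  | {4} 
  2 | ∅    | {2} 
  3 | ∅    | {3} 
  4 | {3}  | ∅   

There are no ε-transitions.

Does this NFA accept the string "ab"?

Yes

Start in {0}.
Read 'a': 0→{1}; now {1}.
Read 'b': 1→{4}; now {4}.
The final set {4} contains the accepting state 4.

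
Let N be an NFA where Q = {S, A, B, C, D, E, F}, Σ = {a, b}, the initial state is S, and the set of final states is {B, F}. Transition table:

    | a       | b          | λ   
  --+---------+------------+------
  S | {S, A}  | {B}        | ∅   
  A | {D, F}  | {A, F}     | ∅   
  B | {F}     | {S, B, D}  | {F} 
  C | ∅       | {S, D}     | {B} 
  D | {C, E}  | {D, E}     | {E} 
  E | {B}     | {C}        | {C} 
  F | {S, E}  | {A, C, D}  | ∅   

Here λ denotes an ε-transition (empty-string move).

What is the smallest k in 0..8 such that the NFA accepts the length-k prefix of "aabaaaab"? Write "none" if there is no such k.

2

Start in {S}.
Read 'a': S→{S, A}; now {S, A}.
Read 'a': S→{S, A}, A→{D, F}; union {S, A, D, F}; ε-closure = {S, A, B, C, D, E, F}.
None of the earlier sets intersect F, but {S, A, B, C, D, E, F} does.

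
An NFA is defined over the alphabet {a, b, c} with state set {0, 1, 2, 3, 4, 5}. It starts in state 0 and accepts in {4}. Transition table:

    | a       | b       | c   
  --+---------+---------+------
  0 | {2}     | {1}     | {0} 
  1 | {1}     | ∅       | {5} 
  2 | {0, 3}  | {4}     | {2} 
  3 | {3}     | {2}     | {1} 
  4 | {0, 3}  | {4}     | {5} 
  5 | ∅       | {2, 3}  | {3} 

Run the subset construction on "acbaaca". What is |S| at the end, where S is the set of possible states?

Start in {0}.
Read 'a': {0} → {2}.
Read 'c': {2} → {2}.
Read 'b': {2} → {4}.
Read 'a': {4} → {0, 3}.
Read 'a': {0, 3} → {2, 3}.
Read 'c': {2, 3} → {1, 2}.
Read 'a': {1, 2} → {0, 1, 3}.
That set has 3 states.

3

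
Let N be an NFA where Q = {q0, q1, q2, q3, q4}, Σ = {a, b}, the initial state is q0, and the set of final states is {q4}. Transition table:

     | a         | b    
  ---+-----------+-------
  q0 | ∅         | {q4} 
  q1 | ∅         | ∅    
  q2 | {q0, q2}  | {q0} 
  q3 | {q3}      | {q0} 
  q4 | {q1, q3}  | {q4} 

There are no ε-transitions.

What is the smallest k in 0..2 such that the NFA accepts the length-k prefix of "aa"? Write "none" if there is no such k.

none

Start in {q0}.
Read 'a': q0→∅; now ∅.
The set is empty and remains empty for the remaining 1 symbol.
No reachable set along the way intersects F.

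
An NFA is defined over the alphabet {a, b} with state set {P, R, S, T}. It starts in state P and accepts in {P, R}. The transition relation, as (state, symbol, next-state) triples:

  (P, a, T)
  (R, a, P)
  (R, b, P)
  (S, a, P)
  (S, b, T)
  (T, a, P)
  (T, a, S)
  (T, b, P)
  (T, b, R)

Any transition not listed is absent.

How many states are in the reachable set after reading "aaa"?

2

Start in {P}.
Read 'a': P→{T}; now {T}.
Read 'a': T→{P, S}; now {P, S}.
Read 'a': P→{T}, S→{P}; now {P, T}.
That set has 2 states.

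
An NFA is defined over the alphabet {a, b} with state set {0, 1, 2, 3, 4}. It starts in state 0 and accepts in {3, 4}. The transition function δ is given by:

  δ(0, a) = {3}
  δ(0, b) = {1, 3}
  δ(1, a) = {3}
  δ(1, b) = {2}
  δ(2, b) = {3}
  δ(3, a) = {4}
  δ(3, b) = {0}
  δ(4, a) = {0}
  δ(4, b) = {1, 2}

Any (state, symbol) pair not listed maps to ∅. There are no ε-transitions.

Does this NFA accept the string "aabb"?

Yes

Start in {0}.
Read 'a': 0→{3}; now {3}.
Read 'a': 3→{4}; now {4}.
Read 'b': 4→{1, 2}; now {1, 2}.
Read 'b': 1→{2}, 2→{3}; now {2, 3}.
The final set {2, 3} contains the accepting state 3.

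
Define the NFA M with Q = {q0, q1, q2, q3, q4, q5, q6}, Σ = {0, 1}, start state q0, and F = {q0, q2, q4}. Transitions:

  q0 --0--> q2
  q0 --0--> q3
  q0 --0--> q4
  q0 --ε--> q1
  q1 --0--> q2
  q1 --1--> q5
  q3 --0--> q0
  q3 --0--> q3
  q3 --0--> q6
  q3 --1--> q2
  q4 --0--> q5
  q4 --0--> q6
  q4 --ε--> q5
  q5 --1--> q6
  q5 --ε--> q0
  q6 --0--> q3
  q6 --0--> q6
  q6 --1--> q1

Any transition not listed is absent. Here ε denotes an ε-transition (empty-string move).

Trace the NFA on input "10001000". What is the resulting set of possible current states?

{q0, q1, q2, q3, q4, q5, q6}

Start: ε-closure({q0}) = {q0, q1}.
Read '1': q0→∅, q1→{q5}; union {q5}; ε-closure = {q0, q1, q5}.
Read '0': q0→{q2, q3, q4}, q1→{q2}, q5→∅; union {q2, q3, q4}; ε-closure = {q0, q1, q2, q3, q4, q5}.
Read '0': q0→{q2, q3, q4}, q1→{q2}, q2→∅, q3→{q0, q3, q6}, q4→{q5, q6}, q5→∅; union {q0, q2, q3, q4, q5, q6}; ε-closure = {q0, q1, q2, q3, q4, q5, q6}.
Read '0': q0→{q2, q3, q4}, q1→{q2}, q2→∅, q3→{q0, q3, q6}, q4→{q5, q6}, q5→∅, q6→{q3, q6}; union {q0, q2, q3, q4, q5, q6}; ε-closure = {q0, q1, q2, q3, q4, q5, q6}.
Read '1': q0→∅, q1→{q5}, q2→∅, q3→{q2}, q4→∅, q5→{q6}, q6→{q1}; union {q1, q2, q5, q6}; ε-closure = {q0, q1, q2, q5, q6}.
Read '0': q0→{q2, q3, q4}, q1→{q2}, q2→∅, q5→∅, q6→{q3, q6}; union {q2, q3, q4, q6}; ε-closure = {q0, q1, q2, q3, q4, q5, q6}.
Read '0': q0→{q2, q3, q4}, q1→{q2}, q2→∅, q3→{q0, q3, q6}, q4→{q5, q6}, q5→∅, q6→{q3, q6}; union {q0, q2, q3, q4, q5, q6}; ε-closure = {q0, q1, q2, q3, q4, q5, q6}.
Read '0': q0→{q2, q3, q4}, q1→{q2}, q2→∅, q3→{q0, q3, q6}, q4→{q5, q6}, q5→∅, q6→{q3, q6}; union {q0, q2, q3, q4, q5, q6}; ε-closure = {q0, q1, q2, q3, q4, q5, q6}.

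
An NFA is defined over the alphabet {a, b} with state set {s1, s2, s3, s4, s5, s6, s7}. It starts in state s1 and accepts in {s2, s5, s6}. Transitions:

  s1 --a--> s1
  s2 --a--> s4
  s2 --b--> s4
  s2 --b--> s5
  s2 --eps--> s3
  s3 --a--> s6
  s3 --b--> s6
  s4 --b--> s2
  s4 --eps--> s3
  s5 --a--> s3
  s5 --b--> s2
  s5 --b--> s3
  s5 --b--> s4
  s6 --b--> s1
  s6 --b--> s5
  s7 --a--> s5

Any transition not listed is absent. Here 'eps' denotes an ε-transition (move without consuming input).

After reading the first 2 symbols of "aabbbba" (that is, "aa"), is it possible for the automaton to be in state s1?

Start in {s1}.
Read 'a': {s1} → {s1}.
Read 'a': {s1} → {s1}.
State s1 is in {s1}.

Yes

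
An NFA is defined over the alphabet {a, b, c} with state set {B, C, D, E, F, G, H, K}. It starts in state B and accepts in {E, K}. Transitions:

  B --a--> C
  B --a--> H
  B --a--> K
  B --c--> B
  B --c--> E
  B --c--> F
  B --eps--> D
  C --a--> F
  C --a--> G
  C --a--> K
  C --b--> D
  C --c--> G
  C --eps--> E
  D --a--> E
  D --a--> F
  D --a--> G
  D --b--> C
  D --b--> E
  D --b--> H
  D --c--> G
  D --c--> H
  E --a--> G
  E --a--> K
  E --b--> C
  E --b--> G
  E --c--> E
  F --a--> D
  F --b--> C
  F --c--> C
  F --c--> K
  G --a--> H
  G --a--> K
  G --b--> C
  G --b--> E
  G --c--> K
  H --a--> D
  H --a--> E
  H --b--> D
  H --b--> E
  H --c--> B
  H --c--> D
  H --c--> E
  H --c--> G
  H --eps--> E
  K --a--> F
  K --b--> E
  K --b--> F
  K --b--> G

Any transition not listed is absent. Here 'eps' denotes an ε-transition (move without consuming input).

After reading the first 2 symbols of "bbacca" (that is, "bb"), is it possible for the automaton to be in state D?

Yes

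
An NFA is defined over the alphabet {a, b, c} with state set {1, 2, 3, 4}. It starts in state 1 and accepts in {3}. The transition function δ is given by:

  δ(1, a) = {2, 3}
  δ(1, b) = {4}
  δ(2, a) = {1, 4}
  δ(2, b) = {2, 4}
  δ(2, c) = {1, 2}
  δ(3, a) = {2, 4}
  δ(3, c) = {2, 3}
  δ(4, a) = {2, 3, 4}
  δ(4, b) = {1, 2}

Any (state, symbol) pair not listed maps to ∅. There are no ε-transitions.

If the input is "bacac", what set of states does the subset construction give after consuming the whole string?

Start in {1}.
Read 'b': {1} → {4}.
Read 'a': {4} → {2, 3, 4}.
Read 'c': {2, 3, 4} → {1, 2, 3}.
Read 'a': {1, 2, 3} → {1, 2, 3, 4}.
Read 'c': {1, 2, 3, 4} → {1, 2, 3}.

{1, 2, 3}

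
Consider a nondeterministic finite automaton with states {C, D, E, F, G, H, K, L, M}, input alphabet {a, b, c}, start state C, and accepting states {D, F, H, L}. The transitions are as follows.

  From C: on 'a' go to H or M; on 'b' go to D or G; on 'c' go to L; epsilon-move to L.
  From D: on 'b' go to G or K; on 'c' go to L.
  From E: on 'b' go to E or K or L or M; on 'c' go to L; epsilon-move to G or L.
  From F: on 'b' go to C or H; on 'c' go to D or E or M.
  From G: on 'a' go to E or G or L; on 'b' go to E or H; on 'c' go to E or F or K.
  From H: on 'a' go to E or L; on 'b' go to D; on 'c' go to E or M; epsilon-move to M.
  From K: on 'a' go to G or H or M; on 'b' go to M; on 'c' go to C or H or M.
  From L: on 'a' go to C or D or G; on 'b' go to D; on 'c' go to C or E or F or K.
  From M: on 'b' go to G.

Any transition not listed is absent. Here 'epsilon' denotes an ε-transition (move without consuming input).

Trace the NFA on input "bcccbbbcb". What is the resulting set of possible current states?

{C, D, E, G, H, K, L, M}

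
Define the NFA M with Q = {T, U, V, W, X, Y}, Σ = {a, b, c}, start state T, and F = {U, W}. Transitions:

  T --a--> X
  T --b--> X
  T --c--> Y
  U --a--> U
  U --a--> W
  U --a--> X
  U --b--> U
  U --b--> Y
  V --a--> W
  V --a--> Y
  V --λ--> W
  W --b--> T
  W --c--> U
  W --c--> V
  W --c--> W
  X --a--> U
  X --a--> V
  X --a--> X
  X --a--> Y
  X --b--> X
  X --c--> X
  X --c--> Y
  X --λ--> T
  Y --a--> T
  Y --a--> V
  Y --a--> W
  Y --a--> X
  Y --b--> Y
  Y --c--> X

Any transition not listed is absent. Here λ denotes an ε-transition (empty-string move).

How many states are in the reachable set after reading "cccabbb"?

4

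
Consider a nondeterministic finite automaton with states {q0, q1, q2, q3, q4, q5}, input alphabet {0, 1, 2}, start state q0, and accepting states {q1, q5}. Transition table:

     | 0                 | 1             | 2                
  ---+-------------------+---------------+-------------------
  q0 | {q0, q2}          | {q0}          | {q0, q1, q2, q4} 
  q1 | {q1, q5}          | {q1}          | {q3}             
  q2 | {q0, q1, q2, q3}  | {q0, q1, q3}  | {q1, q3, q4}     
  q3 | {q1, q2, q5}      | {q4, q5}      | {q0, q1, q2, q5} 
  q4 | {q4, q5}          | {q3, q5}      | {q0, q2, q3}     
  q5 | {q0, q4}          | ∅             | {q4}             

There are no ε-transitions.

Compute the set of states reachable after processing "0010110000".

{q0, q1, q2, q3, q4, q5}

Start in {q0}.
Read '0': {q0} → {q0, q2}.
Read '0': {q0, q2} → {q0, q1, q2, q3}.
Read '1': {q0, q1, q2, q3} → {q0, q1, q3, q4, q5}.
Read '0': {q0, q1, q3, q4, q5} → {q0, q1, q2, q4, q5}.
Read '1': {q0, q1, q2, q4, q5} → {q0, q1, q3, q5}.
Read '1': {q0, q1, q3, q5} → {q0, q1, q4, q5}.
Read '0': {q0, q1, q4, q5} → {q0, q1, q2, q4, q5}.
Read '0': {q0, q1, q2, q4, q5} → {q0, q1, q2, q3, q4, q5}.
Read '0': {q0, q1, q2, q3, q4, q5} → {q0, q1, q2, q3, q4, q5}.
Read '0': {q0, q1, q2, q3, q4, q5} → {q0, q1, q2, q3, q4, q5}.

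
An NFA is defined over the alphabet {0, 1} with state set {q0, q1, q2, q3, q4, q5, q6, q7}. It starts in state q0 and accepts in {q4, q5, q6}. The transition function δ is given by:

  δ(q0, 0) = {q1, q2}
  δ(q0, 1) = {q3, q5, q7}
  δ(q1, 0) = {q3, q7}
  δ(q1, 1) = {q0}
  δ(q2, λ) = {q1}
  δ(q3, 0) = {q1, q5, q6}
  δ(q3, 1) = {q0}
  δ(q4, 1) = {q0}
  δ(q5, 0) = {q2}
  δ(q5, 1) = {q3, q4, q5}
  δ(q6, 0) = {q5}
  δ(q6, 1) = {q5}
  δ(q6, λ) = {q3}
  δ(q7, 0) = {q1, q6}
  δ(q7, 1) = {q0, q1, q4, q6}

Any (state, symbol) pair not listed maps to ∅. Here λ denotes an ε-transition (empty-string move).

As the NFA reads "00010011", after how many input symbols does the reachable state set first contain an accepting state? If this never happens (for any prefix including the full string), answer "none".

3

Start in {q0}.
Read '0': q0→{q1, q2}; now {q1, q2}.
Read '0': q1→{q3, q7}, q2→∅; now {q3, q7}.
Read '0': q3→{q1, q5, q6}, q7→{q1, q6}; union {q1, q5, q6}; ε-closure = {q1, q3, q5, q6}.
None of the earlier sets intersect F, but {q1, q3, q5, q6} does.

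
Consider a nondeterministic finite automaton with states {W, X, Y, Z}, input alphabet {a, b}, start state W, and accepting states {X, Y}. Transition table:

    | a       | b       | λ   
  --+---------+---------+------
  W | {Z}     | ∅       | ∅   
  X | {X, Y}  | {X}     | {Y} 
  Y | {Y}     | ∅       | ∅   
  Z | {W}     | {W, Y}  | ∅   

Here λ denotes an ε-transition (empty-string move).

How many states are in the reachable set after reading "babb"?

0

Start in {W}.
Read 'b': W→∅; now ∅.
The set is empty and remains empty for the remaining 3 symbols.
That set has 0 states.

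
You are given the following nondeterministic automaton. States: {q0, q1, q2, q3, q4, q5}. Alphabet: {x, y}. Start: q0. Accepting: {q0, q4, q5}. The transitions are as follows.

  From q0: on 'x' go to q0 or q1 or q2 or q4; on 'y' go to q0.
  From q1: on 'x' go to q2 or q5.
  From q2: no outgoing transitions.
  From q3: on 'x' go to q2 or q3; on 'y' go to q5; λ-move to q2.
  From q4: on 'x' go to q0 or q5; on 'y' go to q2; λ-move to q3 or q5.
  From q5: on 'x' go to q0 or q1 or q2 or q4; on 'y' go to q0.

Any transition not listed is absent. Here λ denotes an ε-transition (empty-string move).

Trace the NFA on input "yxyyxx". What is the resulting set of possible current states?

{q0, q1, q2, q3, q4, q5}

Start in {q0}.
Read 'y': {q0} → {q0}.
Read 'x': {q0} → {q0, q1, q2, q3, q4, q5}.
Read 'y': {q0, q1, q2, q3, q4, q5} → {q0, q2, q5}.
Read 'y': {q0, q2, q5} → {q0}.
Read 'x': {q0} → {q0, q1, q2, q3, q4, q5}.
Read 'x': {q0, q1, q2, q3, q4, q5} → {q0, q1, q2, q3, q4, q5}.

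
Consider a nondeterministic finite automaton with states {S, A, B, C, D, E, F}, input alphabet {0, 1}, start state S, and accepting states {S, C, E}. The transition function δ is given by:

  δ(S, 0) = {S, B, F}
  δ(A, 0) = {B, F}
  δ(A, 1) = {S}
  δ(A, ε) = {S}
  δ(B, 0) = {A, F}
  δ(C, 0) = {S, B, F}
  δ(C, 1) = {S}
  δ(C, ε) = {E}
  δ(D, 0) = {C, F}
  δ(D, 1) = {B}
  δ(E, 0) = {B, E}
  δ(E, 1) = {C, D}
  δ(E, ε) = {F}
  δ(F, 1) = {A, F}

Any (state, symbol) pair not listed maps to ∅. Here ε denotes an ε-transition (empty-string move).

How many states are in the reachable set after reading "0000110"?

3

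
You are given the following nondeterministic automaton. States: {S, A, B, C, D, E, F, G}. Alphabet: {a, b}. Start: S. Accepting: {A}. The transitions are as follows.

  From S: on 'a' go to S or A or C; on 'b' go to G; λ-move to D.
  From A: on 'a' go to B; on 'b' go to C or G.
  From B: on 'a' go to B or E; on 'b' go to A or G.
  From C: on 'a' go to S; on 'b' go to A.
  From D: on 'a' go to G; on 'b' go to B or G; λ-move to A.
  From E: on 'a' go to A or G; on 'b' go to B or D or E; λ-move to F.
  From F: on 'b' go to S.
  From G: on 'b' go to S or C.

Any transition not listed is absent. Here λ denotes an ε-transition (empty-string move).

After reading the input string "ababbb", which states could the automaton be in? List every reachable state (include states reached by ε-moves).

{S, A, B, C, D, E, F, G}

Start: ε-closure({S}) = {S, A, D}.
Read 'a': S→{S, A, C}, A→{B}, D→{G}; union {S, A, B, C, G}; ε-closure = {S, A, B, C, D, G}.
Read 'b': S→{G}, A→{C, G}, B→{A, G}, C→{A}, D→{B, G}, G→{S, C}; union {S, A, B, C, G}; ε-closure = {S, A, B, C, D, G}.
Read 'a': S→{S, A, C}, A→{B}, B→{B, E}, C→{S}, D→{G}, G→∅; union {S, A, B, C, E, G}; ε-closure = {S, A, B, C, D, E, F, G}.
Read 'b': S→{G}, A→{C, G}, B→{A, G}, C→{A}, D→{B, G}, E→{B, D, E}, F→{S}, G→{S, C}; union {S, A, B, C, D, E, G}; ε-closure = {S, A, B, C, D, E, F, G}.
Read 'b': S→{G}, A→{C, G}, B→{A, G}, C→{A}, D→{B, G}, E→{B, D, E}, F→{S}, G→{S, C}; union {S, A, B, C, D, E, G}; ε-closure = {S, A, B, C, D, E, F, G}.
Read 'b': S→{G}, A→{C, G}, B→{A, G}, C→{A}, D→{B, G}, E→{B, D, E}, F→{S}, G→{S, C}; union {S, A, B, C, D, E, G}; ε-closure = {S, A, B, C, D, E, F, G}.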